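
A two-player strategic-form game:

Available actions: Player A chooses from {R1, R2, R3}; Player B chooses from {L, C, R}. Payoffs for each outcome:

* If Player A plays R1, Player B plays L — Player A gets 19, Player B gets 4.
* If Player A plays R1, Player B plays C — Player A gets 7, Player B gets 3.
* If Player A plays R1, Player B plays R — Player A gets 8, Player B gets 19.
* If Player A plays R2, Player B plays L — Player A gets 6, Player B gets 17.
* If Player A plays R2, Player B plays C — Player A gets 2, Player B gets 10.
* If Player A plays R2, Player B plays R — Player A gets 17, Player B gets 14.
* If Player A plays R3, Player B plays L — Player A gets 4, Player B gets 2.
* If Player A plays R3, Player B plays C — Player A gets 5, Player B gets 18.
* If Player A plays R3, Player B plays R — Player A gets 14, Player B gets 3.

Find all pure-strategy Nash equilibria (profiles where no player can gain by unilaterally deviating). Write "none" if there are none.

none

Mark each player's best response to every combination of opponents' strategies; a profile where every player is best-responding is a pure Nash equilibrium.
Player A against L: payoffs 19, 6, 4 → best response R1.
Player A against C: payoffs 7, 2, 5 → best response R1.
Player A against R: payoffs 8, 17, 14 → best response R2.
Player B against R1: payoffs 4, 3, 19 → best response R.
Player B against R2: payoffs 17, 10, 14 → best response L.
Player B against R3: payoffs 2, 18, 3 → best response C.
No profile is a mutual best response for all players.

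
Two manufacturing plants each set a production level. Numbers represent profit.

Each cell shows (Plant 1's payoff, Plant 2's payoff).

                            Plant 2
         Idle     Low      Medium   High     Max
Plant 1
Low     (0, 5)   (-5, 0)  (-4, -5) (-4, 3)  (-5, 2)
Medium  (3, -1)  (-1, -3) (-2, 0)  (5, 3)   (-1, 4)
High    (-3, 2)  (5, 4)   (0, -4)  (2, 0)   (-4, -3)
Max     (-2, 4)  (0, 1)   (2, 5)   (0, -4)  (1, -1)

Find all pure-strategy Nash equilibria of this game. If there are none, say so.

Pure-strategy Nash equilibria: (High, Low) and (Max, Medium)

(Low, Idle): Plant 1 can switch to Medium (0 → 3). Not NE.
(Low, Low): Plant 1 can switch to Medium (-5 → -1). Not NE.
(Low, Medium): Plant 1 can switch to Medium (-4 → -2). Not NE.
(Low, High): Plant 1 can switch to Medium (-4 → 5). Not NE.
(Low, Max): Plant 1 can switch to Medium (-5 → -1). Not NE.
(Medium, Idle): Plant 2 can switch to Medium (-1 → 0). Not NE.
(Medium, Low): Plant 1 can switch to High (-1 → 5). Not NE.
(Medium, Medium): Plant 1 can switch to High (-2 → 0). Not NE.
(High, Low): Plant 1 gets 5, best alternative 0; Plant 2 gets 4, best alternative 2. No profitable deviation — NE.
(Max, Medium): Plant 1 gets 2, best alternative 0; Plant 2 gets 5, best alternative 4. No profitable deviation — NE.
(The remaining 10 profiles each have a profitable deviation by the same check.)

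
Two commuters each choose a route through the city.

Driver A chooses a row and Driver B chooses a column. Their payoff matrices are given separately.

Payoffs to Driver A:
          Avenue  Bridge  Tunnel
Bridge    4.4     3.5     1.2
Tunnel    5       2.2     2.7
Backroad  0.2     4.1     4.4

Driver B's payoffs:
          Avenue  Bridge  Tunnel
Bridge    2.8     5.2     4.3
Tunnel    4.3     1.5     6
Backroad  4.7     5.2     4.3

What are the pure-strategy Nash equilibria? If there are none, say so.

(Bridge, Avenue): Driver A can switch to Tunnel (4.4 → 5). Not NE.
(Bridge, Bridge): Driver A can switch to Backroad (3.5 → 4.1). Not NE.
(Bridge, Tunnel): Driver A can switch to Tunnel (1.2 → 2.7). Not NE.
(Tunnel, Avenue): Driver B can switch to Tunnel (4.3 → 6). Not NE.
(Tunnel, Bridge): Driver A can switch to Bridge (2.2 → 3.5). Not NE.
(Tunnel, Tunnel): Driver A can switch to Backroad (2.7 → 4.4). Not NE.
(Backroad, Avenue): Driver A can switch to Bridge (0.2 → 4.4). Not NE.
(Backroad, Bridge): Driver A gets 4.1, best alternative 3.5; Driver B gets 5.2, best alternative 4.7. No profitable deviation — NE.
(Backroad, Tunnel): Driver B can switch to Avenue (4.3 → 4.7). Not NE.

Pure NE: (Backroad, Bridge)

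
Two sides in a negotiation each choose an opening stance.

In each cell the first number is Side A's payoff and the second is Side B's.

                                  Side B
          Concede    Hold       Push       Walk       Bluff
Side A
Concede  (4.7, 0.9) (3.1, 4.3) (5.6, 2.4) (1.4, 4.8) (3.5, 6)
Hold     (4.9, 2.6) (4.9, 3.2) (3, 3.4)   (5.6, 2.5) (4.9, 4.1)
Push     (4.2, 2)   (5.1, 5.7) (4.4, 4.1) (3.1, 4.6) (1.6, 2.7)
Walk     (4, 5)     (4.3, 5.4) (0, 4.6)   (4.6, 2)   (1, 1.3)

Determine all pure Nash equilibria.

For each player, find the best response to each opponent profile; mutual best responses are the pure NE.
Side A against Concede: payoffs 4.7, 4.9, 4.2, 4 → best response Hold.
Side A against Hold: payoffs 3.1, 4.9, 5.1, 4.3 → best response Push.
Side A against Push: payoffs 5.6, 3, 4.4, 0 → best response Concede.
Side A against Walk: payoffs 1.4, 5.6, 3.1, 4.6 → best response Hold.
Side A against Bluff: payoffs 3.5, 4.9, 1.6, 1 → best response Hold.
Side B against Concede: payoffs 0.9, 4.3, 2.4, 4.8, 6 → best response Bluff.
Side B against Hold: payoffs 2.6, 3.2, 3.4, 2.5, 4.1 → best response Bluff.
Side B against Push: payoffs 2, 5.7, 4.1, 4.6, 2.7 → best response Hold.
Side B against Walk: payoffs 5, 5.4, 4.6, 2, 1.3 → best response Hold.
Mutual best responses: (Hold, Bluff); (Push, Hold).

(Hold, Bluff), (Push, Hold)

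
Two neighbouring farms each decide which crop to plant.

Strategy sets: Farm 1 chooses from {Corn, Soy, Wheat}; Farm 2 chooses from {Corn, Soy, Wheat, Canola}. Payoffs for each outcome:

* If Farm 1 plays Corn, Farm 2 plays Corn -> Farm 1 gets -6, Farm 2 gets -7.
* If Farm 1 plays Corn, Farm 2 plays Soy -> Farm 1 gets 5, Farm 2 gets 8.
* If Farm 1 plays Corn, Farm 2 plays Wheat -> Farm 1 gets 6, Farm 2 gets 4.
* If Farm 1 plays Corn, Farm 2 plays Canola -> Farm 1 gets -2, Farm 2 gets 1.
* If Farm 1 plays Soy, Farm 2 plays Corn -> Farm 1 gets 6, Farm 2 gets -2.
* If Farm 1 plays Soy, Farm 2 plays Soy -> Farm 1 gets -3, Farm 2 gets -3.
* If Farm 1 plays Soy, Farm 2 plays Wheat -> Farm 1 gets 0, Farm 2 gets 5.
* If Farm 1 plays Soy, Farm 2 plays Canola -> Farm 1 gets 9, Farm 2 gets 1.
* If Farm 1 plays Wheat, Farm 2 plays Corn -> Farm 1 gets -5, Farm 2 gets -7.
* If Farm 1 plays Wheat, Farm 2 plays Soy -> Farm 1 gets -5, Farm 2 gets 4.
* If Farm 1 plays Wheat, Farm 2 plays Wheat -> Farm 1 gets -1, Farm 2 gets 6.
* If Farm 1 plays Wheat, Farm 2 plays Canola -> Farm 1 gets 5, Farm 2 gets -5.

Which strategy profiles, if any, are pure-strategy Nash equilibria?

Pure NE: (Corn, Soy)

(Corn, Corn): Farm 1 can switch to Soy (-6 → 6). Not NE.
(Corn, Soy): Farm 1 gets 5, best alternative -3; Farm 2 gets 8, best alternative 4. No profitable deviation — NE.
(Corn, Wheat): Farm 2 can switch to Soy (4 → 8). Not NE.
(Corn, Canola): Farm 1 can switch to Soy (-2 → 9). Not NE.
(Soy, Corn): Farm 2 can switch to Wheat (-2 → 5). Not NE.
(Soy, Soy): Farm 1 can switch to Corn (-3 → 5). Not NE.
(Soy, Wheat): Farm 1 can switch to Corn (0 → 6). Not NE.
(Soy, Canola): Farm 2 can switch to Wheat (1 → 5). Not NE.
(Wheat, Corn): Farm 1 can switch to Soy (-5 → 6). Not NE.
(Wheat, Soy): Farm 1 can switch to Corn (-5 → 5). Not NE.
(Wheat, Wheat): Farm 1 can switch to Corn (-1 → 6). Not NE.
(The remaining 1 profile has a profitable deviation by the same check.)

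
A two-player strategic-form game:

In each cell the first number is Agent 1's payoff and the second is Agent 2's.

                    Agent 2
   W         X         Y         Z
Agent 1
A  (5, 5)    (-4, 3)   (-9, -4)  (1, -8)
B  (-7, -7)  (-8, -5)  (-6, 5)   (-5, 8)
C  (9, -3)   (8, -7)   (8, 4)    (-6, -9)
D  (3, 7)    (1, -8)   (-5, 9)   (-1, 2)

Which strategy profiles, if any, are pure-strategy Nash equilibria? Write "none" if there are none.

For each player, find the best response to each opponent profile; mutual best responses are the pure NE.
Agent 1 against W: payoffs 5, -7, 9, 3 → best response C.
Agent 1 against X: payoffs -4, -8, 8, 1 → best response C.
Agent 1 against Y: payoffs -9, -6, 8, -5 → best response C.
Agent 1 against Z: payoffs 1, -5, -6, -1 → best response A.
Agent 2 against A: payoffs 5, 3, -4, -8 → best response W.
Agent 2 against B: payoffs -7, -5, 5, 8 → best response Z.
Agent 2 against C: payoffs -3, -7, 4, -9 → best response Y.
Agent 2 against D: payoffs 7, -8, 9, 2 → best response Y.
Mutual best responses: (C, Y).

The unique pure-strategy Nash equilibrium is (C, Y).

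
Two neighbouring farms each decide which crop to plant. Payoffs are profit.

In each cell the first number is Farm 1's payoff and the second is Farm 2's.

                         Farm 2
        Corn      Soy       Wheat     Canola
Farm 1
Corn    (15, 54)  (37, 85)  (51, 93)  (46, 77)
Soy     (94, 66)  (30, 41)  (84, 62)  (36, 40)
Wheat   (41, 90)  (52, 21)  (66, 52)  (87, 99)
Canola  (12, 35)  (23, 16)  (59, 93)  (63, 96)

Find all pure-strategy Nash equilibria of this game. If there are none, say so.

For each player, find the best response to each opponent profile; mutual best responses are the pure NE.
Farm 1 against Corn: payoffs 15, 94, 41, 12 → best response Soy.
Farm 1 against Soy: payoffs 37, 30, 52, 23 → best response Wheat.
Farm 1 against Wheat: payoffs 51, 84, 66, 59 → best response Soy.
Farm 1 against Canola: payoffs 46, 36, 87, 63 → best response Wheat.
Farm 2 against Corn: payoffs 54, 85, 93, 77 → best response Wheat.
Farm 2 against Soy: payoffs 66, 41, 62, 40 → best response Corn.
Farm 2 against Wheat: payoffs 90, 21, 52, 99 → best response Canola.
Farm 2 against Canola: payoffs 35, 16, 93, 96 → best response Canola.
Mutual best responses: (Soy, Corn); (Wheat, Canola).

(Soy, Corn); (Wheat, Canola)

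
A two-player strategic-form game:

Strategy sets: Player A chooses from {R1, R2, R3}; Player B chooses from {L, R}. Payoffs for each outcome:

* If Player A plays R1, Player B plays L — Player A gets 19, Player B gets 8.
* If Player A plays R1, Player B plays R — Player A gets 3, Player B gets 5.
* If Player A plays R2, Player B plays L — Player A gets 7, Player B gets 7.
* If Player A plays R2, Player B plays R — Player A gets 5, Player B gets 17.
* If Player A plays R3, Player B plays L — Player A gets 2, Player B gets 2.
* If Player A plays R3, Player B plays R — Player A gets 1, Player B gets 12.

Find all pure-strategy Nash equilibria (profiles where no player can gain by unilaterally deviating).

Mark each player's best response to every combination of opponents' strategies; a profile where every player is best-responding is a pure Nash equilibrium.
Player A against L: payoffs 19, 7, 2 → best response R1.
Player A against R: payoffs 3, 5, 1 → best response R2.
Player B against R1: payoffs 8, 5 → best response L.
Player B against R2: payoffs 7, 17 → best response R.
Player B against R3: payoffs 2, 12 → best response R.
Mutual best responses: (R1, L); (R2, R).

Pure-strategy Nash equilibria: (R1, L), (R2, R)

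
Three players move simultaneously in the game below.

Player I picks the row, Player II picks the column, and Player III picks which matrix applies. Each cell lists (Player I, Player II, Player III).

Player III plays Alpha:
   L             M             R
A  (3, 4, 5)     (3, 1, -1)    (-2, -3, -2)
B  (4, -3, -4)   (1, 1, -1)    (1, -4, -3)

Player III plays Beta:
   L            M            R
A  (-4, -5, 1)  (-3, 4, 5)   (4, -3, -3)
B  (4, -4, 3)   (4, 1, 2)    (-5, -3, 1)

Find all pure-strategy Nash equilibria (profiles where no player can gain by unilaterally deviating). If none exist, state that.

(B, M, Beta)

(A, L, Alpha): Player I can switch to B (3 → 4). Not NE.
(A, L, Beta): Player I can switch to B (-4 → 4). Not NE.
(A, M, Alpha): Player II can switch to L (1 → 4). Not NE.
(A, M, Beta): Player I can switch to B (-3 → 4). Not NE.
(A, R, Alpha): Player I can switch to B (-2 → 1). Not NE.
(A, R, Beta): Player II can switch to M (-3 → 4). Not NE.
(B, M, Beta): Player I gets 4, best alternative -3; Player II gets 1, best alternative -3; Player III gets 2, best alternative -1. No profitable deviation — NE.
(The remaining 5 profiles each have a profitable deviation by the same check.)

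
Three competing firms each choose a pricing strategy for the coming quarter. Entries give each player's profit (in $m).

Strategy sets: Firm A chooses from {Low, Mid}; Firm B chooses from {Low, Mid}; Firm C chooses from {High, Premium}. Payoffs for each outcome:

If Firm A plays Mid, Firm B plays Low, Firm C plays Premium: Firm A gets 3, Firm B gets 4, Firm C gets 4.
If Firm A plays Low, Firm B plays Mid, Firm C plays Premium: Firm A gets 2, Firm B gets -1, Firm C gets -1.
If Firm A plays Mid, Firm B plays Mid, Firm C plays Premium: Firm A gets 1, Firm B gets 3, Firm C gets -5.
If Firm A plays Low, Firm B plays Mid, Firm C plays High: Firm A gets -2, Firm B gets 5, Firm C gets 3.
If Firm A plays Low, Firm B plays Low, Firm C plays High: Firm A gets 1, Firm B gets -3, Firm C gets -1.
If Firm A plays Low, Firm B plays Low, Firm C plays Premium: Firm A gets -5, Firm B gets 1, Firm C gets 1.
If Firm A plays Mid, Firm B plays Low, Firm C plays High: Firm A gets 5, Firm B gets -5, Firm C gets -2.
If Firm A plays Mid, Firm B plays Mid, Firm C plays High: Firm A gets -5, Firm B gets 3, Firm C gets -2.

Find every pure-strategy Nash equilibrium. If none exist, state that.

Mark each player's best response to every combination of opponents' strategies; a profile where every player is best-responding is a pure Nash equilibrium.
Firm A against (Low, High): payoffs 1, 5 → best response Mid.
Firm A against (Low, Premium): payoffs -5, 3 → best response Mid.
Firm A against (Mid, High): payoffs -2, -5 → best response Low.
Firm A against (Mid, Premium): payoffs 2, 1 → best response Low.
Firm B against (Low, High): payoffs -3, 5 → best response Mid.
Firm B against (Low, Premium): payoffs 1, -1 → best response Low.
Firm B against (Mid, High): payoffs -5, 3 → best response Mid.
Firm B against (Mid, Premium): payoffs 4, 3 → best response Low.
Firm C against (Low, Low): payoffs -1, 1 → best response Premium.
Firm C against (Low, Mid): payoffs 3, -1 → best response High.
Firm C against (Mid, Low): payoffs -2, 4 → best response Premium.
Firm C against (Mid, Mid): payoffs -2, -5 → best response High.
Mutual best responses: (Low, Mid, High); (Mid, Low, Premium).

Pure-strategy Nash equilibria: (Low, Mid, High); (Mid, Low, Premium)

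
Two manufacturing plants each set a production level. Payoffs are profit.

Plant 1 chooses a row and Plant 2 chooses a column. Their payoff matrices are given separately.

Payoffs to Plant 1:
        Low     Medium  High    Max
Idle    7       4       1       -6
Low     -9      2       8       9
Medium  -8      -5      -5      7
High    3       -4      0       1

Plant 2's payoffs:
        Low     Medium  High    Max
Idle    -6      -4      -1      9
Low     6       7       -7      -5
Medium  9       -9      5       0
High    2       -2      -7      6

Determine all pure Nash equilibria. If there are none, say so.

Plant 1 against Low: payoffs 7, -9, -8, 3 → best response Idle.
Plant 1 against Medium: payoffs 4, 2, -5, -4 → best response Idle.
Plant 1 against High: payoffs 1, 8, -5, 0 → best response Low.
Plant 1 against Max: payoffs -6, 9, 7, 1 → best response Low.
Plant 2 against Idle: payoffs -6, -4, -1, 9 → best response Max.
Plant 2 against Low: payoffs 6, 7, -7, -5 → best response Medium.
Plant 2 against Medium: payoffs 9, -9, 5, 0 → best response Low.
Plant 2 against High: payoffs 2, -2, -7, 6 → best response Max.
No profile is a mutual best response for all players.

There is no pure-strategy Nash equilibrium.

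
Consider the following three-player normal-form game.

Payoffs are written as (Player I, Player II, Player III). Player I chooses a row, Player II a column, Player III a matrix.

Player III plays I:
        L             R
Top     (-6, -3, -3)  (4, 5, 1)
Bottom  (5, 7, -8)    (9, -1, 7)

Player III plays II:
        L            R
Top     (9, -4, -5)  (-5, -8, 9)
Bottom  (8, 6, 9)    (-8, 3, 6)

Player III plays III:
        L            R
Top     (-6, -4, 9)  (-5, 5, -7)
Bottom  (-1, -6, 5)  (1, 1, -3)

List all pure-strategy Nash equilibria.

Check each profile: it is a Nash equilibrium iff no player can strictly gain by switching unilaterally.
(Top, L, I): Player I can switch to Bottom (-6 → 5). Not NE.
(Top, L, II): Player III can switch to I (-5 → -3). Not NE.
(Top, L, III): Player I can switch to Bottom (-6 → -1). Not NE.
(Top, R, I): Player I can switch to Bottom (4 → 9). Not NE.
(Top, R, II): Player II can switch to L (-8 → -4). Not NE.
(Top, R, III): Player I can switch to Bottom (-5 → 1). Not NE.
(Bottom, L, I): Player III can switch to II (-8 → 9). Not NE.
(Bottom, L, II): Player I can switch to Top (8 → 9). Not NE.
(Bottom, L, III): Player II can switch to R (-6 → 1). Not NE.
(Bottom, R, I): Player II can switch to L (-1 → 7). Not NE.
(The remaining 2 profiles each have a profitable deviation by the same check.)

No pure-strategy Nash equilibrium.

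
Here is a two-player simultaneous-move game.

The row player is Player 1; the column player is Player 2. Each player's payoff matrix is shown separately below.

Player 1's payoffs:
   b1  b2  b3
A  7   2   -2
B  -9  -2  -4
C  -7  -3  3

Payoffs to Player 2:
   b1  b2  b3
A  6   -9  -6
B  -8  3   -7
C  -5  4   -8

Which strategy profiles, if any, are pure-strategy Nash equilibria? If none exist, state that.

For each strategy profile, look for a profitable unilateral deviation.
(A, b1): Player 1 gets 7, best alternative -7; Player 2 gets 6, best alternative -6. No profitable deviation — NE.
(A, b2): Player 2 can switch to b1 (-9 → 6). Not NE.
(A, b3): Player 1 can switch to C (-2 → 3). Not NE.
(B, b1): Player 1 can switch to A (-9 → 7). Not NE.
(B, b2): Player 1 can switch to A (-2 → 2). Not NE.
(B, b3): Player 1 can switch to A (-4 → -2). Not NE.
(C, b1): Player 1 can switch to A (-7 → 7). Not NE.
(C, b2): Player 1 can switch to A (-3 → 2). Not NE.
(C, b3): Player 2 can switch to b1 (-8 → -5). Not NE.

(A, b1)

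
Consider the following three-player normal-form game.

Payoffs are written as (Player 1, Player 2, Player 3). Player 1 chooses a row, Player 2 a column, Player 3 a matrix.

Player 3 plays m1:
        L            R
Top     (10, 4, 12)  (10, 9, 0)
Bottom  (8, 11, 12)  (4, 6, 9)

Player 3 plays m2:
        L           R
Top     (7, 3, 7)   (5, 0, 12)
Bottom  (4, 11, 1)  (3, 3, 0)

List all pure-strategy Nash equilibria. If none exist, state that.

This game has no pure Nash equilibrium.

Player 1 against (L, m1): payoffs 10, 8 → best response Top.
Player 1 against (L, m2): payoffs 7, 4 → best response Top.
Player 1 against (R, m1): payoffs 10, 4 → best response Top.
Player 1 against (R, m2): payoffs 5, 3 → best response Top.
Player 2 against (Top, m1): payoffs 4, 9 → best response R.
Player 2 against (Top, m2): payoffs 3, 0 → best response L.
Player 2 against (Bottom, m1): payoffs 11, 6 → best response L.
Player 2 against (Bottom, m2): payoffs 11, 3 → best response L.
Player 3 against (Top, L): payoffs 12, 7 → best response m1.
Player 3 against (Top, R): payoffs 0, 12 → best response m2.
Player 3 against (Bottom, L): payoffs 12, 1 → best response m1.
Player 3 against (Bottom, R): payoffs 9, 0 → best response m1.
No profile is a mutual best response for all players.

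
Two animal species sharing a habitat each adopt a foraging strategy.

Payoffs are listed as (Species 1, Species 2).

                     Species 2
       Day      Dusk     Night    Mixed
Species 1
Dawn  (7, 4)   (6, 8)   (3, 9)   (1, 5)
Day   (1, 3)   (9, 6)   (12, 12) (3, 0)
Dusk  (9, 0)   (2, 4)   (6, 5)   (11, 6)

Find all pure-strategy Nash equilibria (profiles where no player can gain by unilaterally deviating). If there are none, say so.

(Dawn, Day): Species 1 can switch to Dusk (7 → 9). Not NE.
(Dawn, Dusk): Species 1 can switch to Day (6 → 9). Not NE.
(Dawn, Night): Species 1 can switch to Day (3 → 12). Not NE.
(Dawn, Mixed): Species 1 can switch to Day (1 → 3). Not NE.
(Day, Day): Species 1 can switch to Dawn (1 → 7). Not NE.
(Day, Dusk): Species 2 can switch to Night (6 → 12). Not NE.
(Day, Night): Species 1 gets 12, best alternative 6; Species 2 gets 12, best alternative 6. No profitable deviation — NE.
(Day, Mixed): Species 1 can switch to Dusk (3 → 11). Not NE.
(Dusk, Day): Species 2 can switch to Dusk (0 → 4). Not NE.
(Dusk, Dusk): Species 1 can switch to Dawn (2 → 6). Not NE.
(Dusk, Night): Species 1 can switch to Day (6 → 12). Not NE.
(Dusk, Mixed): Species 1 gets 11, best alternative 3; Species 2 gets 6, best alternative 5. No profitable deviation — NE.

Pure-strategy Nash equilibria: (Day, Night), (Dusk, Mixed)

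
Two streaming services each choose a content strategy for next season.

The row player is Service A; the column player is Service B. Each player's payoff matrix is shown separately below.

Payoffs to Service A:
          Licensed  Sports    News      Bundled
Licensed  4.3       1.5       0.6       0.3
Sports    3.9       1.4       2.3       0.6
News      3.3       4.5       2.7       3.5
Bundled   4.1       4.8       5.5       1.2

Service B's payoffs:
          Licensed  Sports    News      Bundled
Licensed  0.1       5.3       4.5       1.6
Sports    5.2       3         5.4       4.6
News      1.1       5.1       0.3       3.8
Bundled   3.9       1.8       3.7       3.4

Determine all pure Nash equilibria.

none

Mark each player's best response to every combination of opponents' strategies; a profile where every player is best-responding is a pure Nash equilibrium.
Service A against Licensed: payoffs 4.3, 3.9, 3.3, 4.1 → best response Licensed.
Service A against Sports: payoffs 1.5, 1.4, 4.5, 4.8 → best response Bundled.
Service A against News: payoffs 0.6, 2.3, 2.7, 5.5 → best response Bundled.
Service A against Bundled: payoffs 0.3, 0.6, 3.5, 1.2 → best response News.
Service B against Licensed: payoffs 0.1, 5.3, 4.5, 1.6 → best response Sports.
Service B against Sports: payoffs 5.2, 3, 5.4, 4.6 → best response News.
Service B against News: payoffs 1.1, 5.1, 0.3, 3.8 → best response Sports.
Service B against Bundled: payoffs 3.9, 1.8, 3.7, 3.4 → best response Licensed.
No profile is a mutual best response for all players.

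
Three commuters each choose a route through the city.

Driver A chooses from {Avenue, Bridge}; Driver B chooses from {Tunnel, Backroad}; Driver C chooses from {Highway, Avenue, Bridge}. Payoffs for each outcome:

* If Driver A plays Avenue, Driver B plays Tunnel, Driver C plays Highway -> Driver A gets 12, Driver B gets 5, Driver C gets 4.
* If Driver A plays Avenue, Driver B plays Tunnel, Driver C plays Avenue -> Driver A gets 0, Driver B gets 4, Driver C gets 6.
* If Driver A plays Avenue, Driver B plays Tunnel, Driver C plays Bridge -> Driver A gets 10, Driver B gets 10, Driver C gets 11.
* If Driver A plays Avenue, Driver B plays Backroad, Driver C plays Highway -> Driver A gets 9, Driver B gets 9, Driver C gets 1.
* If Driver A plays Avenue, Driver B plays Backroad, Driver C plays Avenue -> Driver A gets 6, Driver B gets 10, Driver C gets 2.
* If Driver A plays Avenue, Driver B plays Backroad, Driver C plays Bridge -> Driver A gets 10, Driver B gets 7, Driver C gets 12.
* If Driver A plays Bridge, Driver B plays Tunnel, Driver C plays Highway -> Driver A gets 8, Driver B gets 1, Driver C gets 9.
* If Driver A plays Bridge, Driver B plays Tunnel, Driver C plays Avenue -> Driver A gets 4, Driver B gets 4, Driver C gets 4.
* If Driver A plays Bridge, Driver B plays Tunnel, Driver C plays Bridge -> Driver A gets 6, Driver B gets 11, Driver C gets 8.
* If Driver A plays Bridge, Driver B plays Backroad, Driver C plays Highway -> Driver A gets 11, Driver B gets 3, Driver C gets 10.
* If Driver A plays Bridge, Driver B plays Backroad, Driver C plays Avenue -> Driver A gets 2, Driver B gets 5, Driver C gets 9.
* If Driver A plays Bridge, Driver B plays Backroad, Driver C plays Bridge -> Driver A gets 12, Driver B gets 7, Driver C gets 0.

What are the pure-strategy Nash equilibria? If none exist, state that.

(Avenue, Tunnel, Bridge), (Bridge, Backroad, Highway)

Driver A against (Tunnel, Highway): payoffs 12, 8 → best response Avenue.
Driver A against (Tunnel, Avenue): payoffs 0, 4 → best response Bridge.
Driver A against (Tunnel, Bridge): payoffs 10, 6 → best response Avenue.
Driver A against (Backroad, Highway): payoffs 9, 11 → best response Bridge.
Driver A against (Backroad, Avenue): payoffs 6, 2 → best response Avenue.
Driver A against (Backroad, Bridge): payoffs 10, 12 → best response Bridge.
Driver B against (Avenue, Highway): payoffs 5, 9 → best response Backroad.
Driver B against (Avenue, Avenue): payoffs 4, 10 → best response Backroad.
Driver B against (Avenue, Bridge): payoffs 10, 7 → best response Tunnel.
Driver B against (Bridge, Highway): payoffs 1, 3 → best response Backroad.
Driver B against (Bridge, Avenue): payoffs 4, 5 → best response Backroad.
Driver B against (Bridge, Bridge): payoffs 11, 7 → best response Tunnel.
Driver C against (Avenue, Tunnel): payoffs 4, 6, 11 → best response Bridge.
Driver C against (Avenue, Backroad): payoffs 1, 2, 12 → best response Bridge.
Driver C against (Bridge, Tunnel): payoffs 9, 4, 8 → best response Highway.
Driver C against (Bridge, Backroad): payoffs 10, 9, 0 → best response Highway.
Mutual best responses: (Avenue, Tunnel, Bridge); (Bridge, Backroad, Highway).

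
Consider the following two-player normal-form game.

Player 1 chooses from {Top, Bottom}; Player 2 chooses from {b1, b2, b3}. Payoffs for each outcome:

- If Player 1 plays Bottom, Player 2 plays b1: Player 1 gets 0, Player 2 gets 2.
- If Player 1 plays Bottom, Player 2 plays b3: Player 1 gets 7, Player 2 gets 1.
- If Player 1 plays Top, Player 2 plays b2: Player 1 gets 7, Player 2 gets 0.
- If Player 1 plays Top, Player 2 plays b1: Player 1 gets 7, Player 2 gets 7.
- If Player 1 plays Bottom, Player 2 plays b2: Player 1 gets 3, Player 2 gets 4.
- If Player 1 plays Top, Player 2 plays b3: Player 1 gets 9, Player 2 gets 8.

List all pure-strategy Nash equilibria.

The unique pure-strategy Nash equilibrium is (Top, b3).

For each strategy profile, look for a profitable unilateral deviation.
(Top, b1): Player 2 can switch to b3 (7 → 8). Not NE.
(Top, b2): Player 2 can switch to b1 (0 → 7). Not NE.
(Top, b3): Player 1 gets 9, best alternative 7; Player 2 gets 8, best alternative 7. No profitable deviation — NE.
(Bottom, b1): Player 1 can switch to Top (0 → 7). Not NE.
(Bottom, b2): Player 1 can switch to Top (3 → 7). Not NE.
(Bottom, b3): Player 1 can switch to Top (7 → 9). Not NE.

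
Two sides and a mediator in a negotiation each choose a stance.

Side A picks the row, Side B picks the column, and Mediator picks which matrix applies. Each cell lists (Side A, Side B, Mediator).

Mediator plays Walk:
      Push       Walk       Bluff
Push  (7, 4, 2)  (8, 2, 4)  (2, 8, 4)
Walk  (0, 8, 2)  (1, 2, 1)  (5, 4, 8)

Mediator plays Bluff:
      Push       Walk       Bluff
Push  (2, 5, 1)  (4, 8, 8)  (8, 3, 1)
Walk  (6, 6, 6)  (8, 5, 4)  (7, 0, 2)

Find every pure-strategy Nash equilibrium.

For each strategy profile, look for a profitable unilateral deviation.
(Push, Push, Walk): Side B can switch to Bluff (4 → 8). Not NE.
(Push, Push, Bluff): Side A can switch to Walk (2 → 6). Not NE.
(Push, Walk, Walk): Side B can switch to Push (2 → 4). Not NE.
(Push, Walk, Bluff): Side A can switch to Walk (4 → 8). Not NE.
(Push, Bluff, Walk): Side A can switch to Walk (2 → 5). Not NE.
(Push, Bluff, Bluff): Side B can switch to Push (3 → 5). Not NE.
(Walk, Push, Walk): Side A can switch to Push (0 → 7). Not NE.
(Walk, Push, Bluff): Side A gets 6, best alternative 2; Side B gets 6, best alternative 5; Mediator gets 6, best alternative 2. No profitable deviation — NE.
(Walk, Walk, Walk): Side A can switch to Push (1 → 8). Not NE.
(Walk, Walk, Bluff): Side B can switch to Push (5 → 6). Not NE.
(Walk, Bluff, Walk): Side B can switch to Push (4 → 8). Not NE.
(Walk, Bluff, Bluff): Side A can switch to Push (7 → 8). Not NE.

The unique pure-strategy Nash equilibrium is (Walk, Push, Bluff).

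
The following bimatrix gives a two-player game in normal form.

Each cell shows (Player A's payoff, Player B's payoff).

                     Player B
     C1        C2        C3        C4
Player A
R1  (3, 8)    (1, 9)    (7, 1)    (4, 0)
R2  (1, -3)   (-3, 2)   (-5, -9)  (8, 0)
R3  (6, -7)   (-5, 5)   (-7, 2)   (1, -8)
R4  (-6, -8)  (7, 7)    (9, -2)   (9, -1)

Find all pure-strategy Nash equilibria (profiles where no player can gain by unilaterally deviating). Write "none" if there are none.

Player A against C1: payoffs 3, 1, 6, -6 → best response R3.
Player A against C2: payoffs 1, -3, -5, 7 → best response R4.
Player A against C3: payoffs 7, -5, -7, 9 → best response R4.
Player A against C4: payoffs 4, 8, 1, 9 → best response R4.
Player B against R1: payoffs 8, 9, 1, 0 → best response C2.
Player B against R2: payoffs -3, 2, -9, 0 → best response C2.
Player B against R3: payoffs -7, 5, 2, -8 → best response C2.
Player B against R4: payoffs -8, 7, -2, -1 → best response C2.
Mutual best responses: (R4, C2).

Pure NE: (R4, C2)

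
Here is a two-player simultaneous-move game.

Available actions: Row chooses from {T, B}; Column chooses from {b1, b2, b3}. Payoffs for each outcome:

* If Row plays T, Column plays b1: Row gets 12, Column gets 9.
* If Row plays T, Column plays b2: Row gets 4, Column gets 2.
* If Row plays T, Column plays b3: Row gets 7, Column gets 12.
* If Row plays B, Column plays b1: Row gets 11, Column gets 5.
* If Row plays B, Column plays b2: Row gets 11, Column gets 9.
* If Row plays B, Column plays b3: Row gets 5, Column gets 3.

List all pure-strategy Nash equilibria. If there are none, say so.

The pure Nash equilibria are (T, b3), (B, b2).

(T, b1): Column can switch to b3 (9 → 12). Not NE.
(T, b2): Row can switch to B (4 → 11). Not NE.
(T, b3): Row gets 7, best alternative 5; Column gets 12, best alternative 9. No profitable deviation — NE.
(B, b1): Row can switch to T (11 → 12). Not NE.
(B, b2): Row gets 11, best alternative 4; Column gets 9, best alternative 5. No profitable deviation — NE.
(B, b3): Row can switch to T (5 → 7). Not NE.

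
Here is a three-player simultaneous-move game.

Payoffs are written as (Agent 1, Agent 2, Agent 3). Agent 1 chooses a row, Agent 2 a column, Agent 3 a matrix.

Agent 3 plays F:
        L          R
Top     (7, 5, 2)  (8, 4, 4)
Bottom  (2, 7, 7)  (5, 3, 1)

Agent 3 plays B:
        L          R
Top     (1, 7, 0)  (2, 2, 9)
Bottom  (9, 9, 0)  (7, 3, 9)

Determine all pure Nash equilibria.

Agent 1 against (L, F): payoffs 7, 2 → best response Top.
Agent 1 against (L, B): payoffs 1, 9 → best response Bottom.
Agent 1 against (R, F): payoffs 8, 5 → best response Top.
Agent 1 against (R, B): payoffs 2, 7 → best response Bottom.
Agent 2 against (Top, F): payoffs 5, 4 → best response L.
Agent 2 against (Top, B): payoffs 7, 2 → best response L.
Agent 2 against (Bottom, F): payoffs 7, 3 → best response L.
Agent 2 against (Bottom, B): payoffs 9, 3 → best response L.
Agent 3 against (Top, L): payoffs 2, 0 → best response F.
Agent 3 against (Top, R): payoffs 4, 9 → best response B.
Agent 3 against (Bottom, L): payoffs 7, 0 → best response F.
Agent 3 against (Bottom, R): payoffs 1, 9 → best response B.
Mutual best responses: (Top, L, F).

(Top, L, F)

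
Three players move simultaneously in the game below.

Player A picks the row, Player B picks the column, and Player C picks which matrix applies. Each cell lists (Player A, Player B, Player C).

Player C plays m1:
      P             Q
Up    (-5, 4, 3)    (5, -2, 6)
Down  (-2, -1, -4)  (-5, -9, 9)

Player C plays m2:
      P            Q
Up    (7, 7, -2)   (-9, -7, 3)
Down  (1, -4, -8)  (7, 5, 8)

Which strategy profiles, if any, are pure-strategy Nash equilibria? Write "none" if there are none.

Check each profile: it is a Nash equilibrium iff no player can strictly gain by switching unilaterally.
(Up, P, m1): Player A can switch to Down (-5 → -2). Not NE.
(Up, P, m2): Player C can switch to m1 (-2 → 3). Not NE.
(Up, Q, m1): Player B can switch to P (-2 → 4). Not NE.
(Up, Q, m2): Player A can switch to Down (-9 → 7). Not NE.
(Down, P, m1): Player A gets -2, best alternative -5; Player B gets -1, best alternative -9; Player C gets -4, best alternative -8. No profitable deviation — NE.
(Down, P, m2): Player A can switch to Up (1 → 7). Not NE.
(Down, Q, m1): Player A can switch to Up (-5 → 5). Not NE.
(Down, Q, m2): Player C can switch to m1 (8 → 9). Not NE.

The unique pure-strategy Nash equilibrium is (Down, P, m1).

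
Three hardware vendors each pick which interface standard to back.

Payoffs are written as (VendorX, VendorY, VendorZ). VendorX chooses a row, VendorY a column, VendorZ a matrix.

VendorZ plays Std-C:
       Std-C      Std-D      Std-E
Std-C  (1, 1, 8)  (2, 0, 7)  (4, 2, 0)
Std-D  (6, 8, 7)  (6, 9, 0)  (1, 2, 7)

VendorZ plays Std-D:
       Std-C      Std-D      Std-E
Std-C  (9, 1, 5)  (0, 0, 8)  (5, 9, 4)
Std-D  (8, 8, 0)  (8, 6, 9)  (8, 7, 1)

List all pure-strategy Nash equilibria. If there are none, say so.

(Std-C, Std-C, Std-C): VendorX can switch to Std-D (1 → 6). Not NE.
(Std-C, Std-C, Std-D): VendorY can switch to Std-E (1 → 9). Not NE.
(Std-C, Std-D, Std-C): VendorX can switch to Std-D (2 → 6). Not NE.
(Std-C, Std-D, Std-D): VendorX can switch to Std-D (0 → 8). Not NE.
(Std-C, Std-E, Std-C): VendorZ can switch to Std-D (0 → 4). Not NE.
(Std-C, Std-E, Std-D): VendorX can switch to Std-D (5 → 8). Not NE.
(Std-D, Std-C, Std-C): VendorY can switch to Std-D (8 → 9). Not NE.
(Std-D, Std-C, Std-D): VendorX can switch to Std-C (8 → 9). Not NE.
(Std-D, Std-D, Std-C): VendorZ can switch to Std-D (0 → 9). Not NE.
(Std-D, Std-D, Std-D): VendorY can switch to Std-C (6 → 8). Not NE.
(Std-D, Std-E, Std-C): VendorX can switch to Std-C (1 → 4). Not NE.
(Std-D, Std-E, Std-D): VendorY can switch to Std-C (7 → 8). Not NE.

No pure-strategy Nash equilibrium.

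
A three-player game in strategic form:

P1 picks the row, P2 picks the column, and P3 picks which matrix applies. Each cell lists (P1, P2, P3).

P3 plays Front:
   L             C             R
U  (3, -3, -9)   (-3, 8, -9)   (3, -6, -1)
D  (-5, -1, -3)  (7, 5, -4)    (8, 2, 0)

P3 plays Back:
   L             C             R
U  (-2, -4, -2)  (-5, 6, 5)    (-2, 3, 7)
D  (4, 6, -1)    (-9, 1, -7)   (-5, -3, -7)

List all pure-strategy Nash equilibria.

(U, C, Back) and (D, L, Back) and (D, C, Front)

P1 against (L, Front): payoffs 3, -5 → best response U.
P1 against (L, Back): payoffs -2, 4 → best response D.
P1 against (C, Front): payoffs -3, 7 → best response D.
P1 against (C, Back): payoffs -5, -9 → best response U.
P1 against (R, Front): payoffs 3, 8 → best response D.
P1 against (R, Back): payoffs -2, -5 → best response U.
P2 against (U, Front): payoffs -3, 8, -6 → best response C.
P2 against (U, Back): payoffs -4, 6, 3 → best response C.
P2 against (D, Front): payoffs -1, 5, 2 → best response C.
P2 against (D, Back): payoffs 6, 1, -3 → best response L.
P3 against (U, L): payoffs -9, -2 → best response Back.
P3 against (U, C): payoffs -9, 5 → best response Back.
P3 against (U, R): payoffs -1, 7 → best response Back.
P3 against (D, L): payoffs -3, -1 → best response Back.
P3 against (D, C): payoffs -4, -7 → best response Front.
P3 against (D, R): payoffs 0, -7 → best response Front.
Mutual best responses: (U, C, Back); (D, L, Back); (D, C, Front).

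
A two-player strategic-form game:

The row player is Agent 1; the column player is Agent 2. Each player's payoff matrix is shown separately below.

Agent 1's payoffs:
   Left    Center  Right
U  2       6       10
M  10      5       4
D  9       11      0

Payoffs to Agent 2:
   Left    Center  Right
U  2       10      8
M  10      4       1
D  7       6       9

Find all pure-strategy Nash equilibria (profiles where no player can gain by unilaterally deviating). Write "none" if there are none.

(U, Left): Agent 1 can switch to M (2 → 10). Not NE.
(U, Center): Agent 1 can switch to D (6 → 11). Not NE.
(U, Right): Agent 2 can switch to Center (8 → 10). Not NE.
(M, Left): Agent 1 gets 10, best alternative 9; Agent 2 gets 10, best alternative 4. No profitable deviation — NE.
(M, Center): Agent 1 can switch to U (5 → 6). Not NE.
(M, Right): Agent 1 can switch to U (4 → 10). Not NE.
(D, Left): Agent 1 can switch to M (9 → 10). Not NE.
(D, Center): Agent 2 can switch to Left (6 → 7). Not NE.
(D, Right): Agent 1 can switch to U (0 → 10). Not NE.

(M, Left)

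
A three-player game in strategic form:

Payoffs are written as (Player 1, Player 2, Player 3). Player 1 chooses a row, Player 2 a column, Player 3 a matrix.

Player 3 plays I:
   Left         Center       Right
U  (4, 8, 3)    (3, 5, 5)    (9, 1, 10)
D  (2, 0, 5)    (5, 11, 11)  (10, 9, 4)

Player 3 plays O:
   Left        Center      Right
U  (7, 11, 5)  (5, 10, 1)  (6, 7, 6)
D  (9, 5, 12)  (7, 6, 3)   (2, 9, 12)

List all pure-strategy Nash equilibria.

Player 1 against (Left, I): payoffs 4, 2 → best response U.
Player 1 against (Left, O): payoffs 7, 9 → best response D.
Player 1 against (Center, I): payoffs 3, 5 → best response D.
Player 1 against (Center, O): payoffs 5, 7 → best response D.
Player 1 against (Right, I): payoffs 9, 10 → best response D.
Player 1 against (Right, O): payoffs 6, 2 → best response U.
Player 2 against (U, I): payoffs 8, 5, 1 → best response Left.
Player 2 against (U, O): payoffs 11, 10, 7 → best response Left.
Player 2 against (D, I): payoffs 0, 11, 9 → best response Center.
Player 2 against (D, O): payoffs 5, 6, 9 → best response Right.
Player 3 against (U, Left): payoffs 3, 5 → best response O.
Player 3 against (U, Center): payoffs 5, 1 → best response I.
Player 3 against (U, Right): payoffs 10, 6 → best response I.
Player 3 against (D, Left): payoffs 5, 12 → best response O.
Player 3 against (D, Center): payoffs 11, 3 → best response I.
Player 3 against (D, Right): payoffs 4, 12 → best response O.
Mutual best responses: (D, Center, I).

(D, Center, I)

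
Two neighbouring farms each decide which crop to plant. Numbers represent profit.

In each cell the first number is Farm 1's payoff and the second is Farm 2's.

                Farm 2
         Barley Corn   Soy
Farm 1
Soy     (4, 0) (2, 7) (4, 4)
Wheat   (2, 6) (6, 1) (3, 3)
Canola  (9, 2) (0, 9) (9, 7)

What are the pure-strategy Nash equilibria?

none

(Soy, Barley): Farm 1 can switch to Canola (4 → 9). Not NE.
(Soy, Corn): Farm 1 can switch to Wheat (2 → 6). Not NE.
(Soy, Soy): Farm 1 can switch to Canola (4 → 9). Not NE.
(Wheat, Barley): Farm 1 can switch to Soy (2 → 4). Not NE.
(Wheat, Corn): Farm 2 can switch to Barley (1 → 6). Not NE.
(Wheat, Soy): Farm 1 can switch to Soy (3 → 4). Not NE.
(Canola, Barley): Farm 2 can switch to Corn (2 → 9). Not NE.
(Canola, Corn): Farm 1 can switch to Soy (0 → 2). Not NE.
(Canola, Soy): Farm 2 can switch to Corn (7 → 9). Not NE.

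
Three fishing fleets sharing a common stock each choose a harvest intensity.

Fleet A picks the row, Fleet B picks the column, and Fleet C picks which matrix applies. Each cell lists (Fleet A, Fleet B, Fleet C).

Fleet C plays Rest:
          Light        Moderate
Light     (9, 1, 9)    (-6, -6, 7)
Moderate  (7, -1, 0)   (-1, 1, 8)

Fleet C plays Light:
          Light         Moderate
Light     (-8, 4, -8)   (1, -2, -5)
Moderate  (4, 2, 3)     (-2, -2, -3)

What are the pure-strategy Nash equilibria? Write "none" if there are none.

(Light, Light, Rest): Fleet A gets 9, best alternative 7; Fleet B gets 1, best alternative -6; Fleet C gets 9, best alternative -8. No profitable deviation — NE.
(Light, Light, Light): Fleet A can switch to Moderate (-8 → 4). Not NE.
(Light, Moderate, Rest): Fleet A can switch to Moderate (-6 → -1). Not NE.
(Light, Moderate, Light): Fleet B can switch to Light (-2 → 4). Not NE.
(Moderate, Light, Rest): Fleet A can switch to Light (7 → 9). Not NE.
(Moderate, Light, Light): Fleet A gets 4, best alternative -8; Fleet B gets 2, best alternative -2; Fleet C gets 3, best alternative 0. No profitable deviation — NE.
(Moderate, Moderate, Rest): Fleet A gets -1, best alternative -6; Fleet B gets 1, best alternative -1; Fleet C gets 8, best alternative -3. No profitable deviation — NE.
(Moderate, Moderate, Light): Fleet A can switch to Light (-2 → 1). Not NE.

(Light, Light, Rest) and (Moderate, Light, Light) and (Moderate, Moderate, Rest)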